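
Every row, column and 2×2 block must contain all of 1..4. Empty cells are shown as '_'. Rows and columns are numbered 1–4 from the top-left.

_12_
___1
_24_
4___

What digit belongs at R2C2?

R1C1 = 3: row 1 has {1,2}; col 1 has {4}; box has {1} → only 3 remains.
R1C4 = 4: row 1 has {1,2,3}; col 4 has {1}; box has {1,2} → only 4 remains.
R2C1 = 2: row 2 has {1}; col 1 has {3,4}; box has {1,3} → only 2 remains.
R2C2 = 4: row 2 has {1,2}; col 2 has {1,2}; box has {1,2,3} → only 4 remains.

4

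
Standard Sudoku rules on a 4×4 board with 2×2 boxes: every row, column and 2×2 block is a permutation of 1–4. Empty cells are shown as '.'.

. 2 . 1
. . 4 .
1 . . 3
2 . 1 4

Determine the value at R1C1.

4

R1C3 = 3 (sole candidate).
R2C1 = 3 (sole candidate).
R2C2 = 1 (sole candidate).
R2C4 = 2 (sole candidate).
R3C2 = 4 (sole candidate).
R3C3 = 2 (sole candidate).
R4C2 = 3 (sole candidate).
R1C1 = 4: row 1 has {1,2,3}; col 1 has {1,2,3}; box has {1,2,3} → only 4 remains.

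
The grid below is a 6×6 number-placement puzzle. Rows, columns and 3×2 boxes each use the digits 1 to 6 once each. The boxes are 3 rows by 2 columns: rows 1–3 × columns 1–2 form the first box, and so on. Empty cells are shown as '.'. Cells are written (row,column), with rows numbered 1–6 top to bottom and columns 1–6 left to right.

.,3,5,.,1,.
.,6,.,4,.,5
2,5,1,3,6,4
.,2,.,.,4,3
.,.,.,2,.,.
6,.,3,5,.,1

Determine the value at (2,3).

(1,1) = 4 (sole candidate).
(1,4) = 6 (sole candidate).
(1,6) = 2 (sole candidate).
(2,1) = 1 (sole candidate).
(2,3) = 2: row 2 has {1,4,5,6}; col 3 has {1,3,5}; box has {1,3,4,5,6} → only 2 remains.

2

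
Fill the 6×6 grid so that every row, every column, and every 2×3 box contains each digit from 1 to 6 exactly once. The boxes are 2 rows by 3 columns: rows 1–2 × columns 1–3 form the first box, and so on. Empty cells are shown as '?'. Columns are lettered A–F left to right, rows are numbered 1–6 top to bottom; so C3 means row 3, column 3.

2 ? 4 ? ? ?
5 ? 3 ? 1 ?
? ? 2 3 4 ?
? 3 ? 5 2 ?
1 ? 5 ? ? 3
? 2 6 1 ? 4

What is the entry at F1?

D1 = 6 (sole candidate).
F1 = 5: row 1 has {2,4,6}; col 6 has {3,4}; box has {1,6} → only 5 remains.

5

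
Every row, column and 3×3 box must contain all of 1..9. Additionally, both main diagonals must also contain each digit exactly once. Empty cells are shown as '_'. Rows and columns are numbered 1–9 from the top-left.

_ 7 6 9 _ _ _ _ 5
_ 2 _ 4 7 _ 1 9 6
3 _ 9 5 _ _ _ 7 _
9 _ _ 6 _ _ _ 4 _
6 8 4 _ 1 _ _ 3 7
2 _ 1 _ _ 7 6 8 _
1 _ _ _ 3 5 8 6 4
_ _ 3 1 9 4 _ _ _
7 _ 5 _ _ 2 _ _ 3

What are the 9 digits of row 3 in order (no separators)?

319526478

row 1, column 1 = 4: row 1 has {5,6,7,9}; col 1 has {1,2,3,6,7,9}; box has {2,3,6,7,9}; main diagonal has {1,2,3,6,7,8,9} → only 4 remains.
row 1, column 8 = 2: row 1 has {4,5,6,7,9}; col 8 has {3,4,6,7,8,9}; box has {1,5,6,7,9} → only 2 remains.
row 2, column 3 = 8: row 2 has {1,2,4,6,7,9}; col 3 has {1,3,4,5,6,9}; box has {2,3,4,6,7,9} → only 8 remains.
row 2, column 6 = 3: row 2 has {1,2,4,6,7,8,9}; col 6 has {2,4,5,7}; box has {4,5,7,9} → only 3 remains.
row 3, column 2 = 1: row 3 has {3,5,7,9}; col 2 has {2,7,8}; box has {2,3,4,6,7,8,9} → only 1 remains.
row 3, column 7 = 4: row 3 has {1,3,5,7,9}; col 7 has {1,6,8}; box has {1,2,5,6,7,9}; anti-diagonal has {1,5,7,9} → only 4 remains.
row 3, column 9 = 8: row 3 has {1,3,4,5,7,9}; col 9 has {3,4,5,6,7}; box has {1,2,4,5,6,7,9} → only 8 remains.
row 4, column 3 = 7: row 4 has {4,6,9}; col 3 has {1,3,4,5,6,8,9}; box has {1,2,4,6,8,9} → only 7 remains.
row 4, column 6 = 8: row 4 has {4,6,7,9}; col 6 has {2,3,4,5,7}; box has {1,6,7}; anti-diagonal has {1,4,5,7,9} → only 8 remains.
row 5, column 4 = 2: row 5 has {1,3,4,6,7,8}; col 4 has {1,4,5,6,9}; box has {1,6,7,8} → only 2 remains.
row 5, column 6 = 9: row 5 has {1,2,3,4,6,7,8}; col 6 has {2,3,4,5,7,8}; box has {1,2,6,7,8} → only 9 remains.
row 5, column 7 = 5: row 5 has {1,2,3,4,6,7,8,9}; col 7 has {1,4,6,8}; box has {3,4,6,7,8} → only 5 remains.
row 6, column 4 = 3: row 6 has {1,2,6,7,8}; col 4 has {1,2,4,5,6,9}; box has {1,2,6,7,8,9}; anti-diagonal has {1,4,5,7,8,9} → only 3 remains.
row 6, column 9 = 9: row 6 has {1,2,3,6,7,8}; col 9 has {3,4,5,6,7,8}; box has {3,4,5,6,7,8} → only 9 remains.
row 7, column 2 = 9: row 7 has {1,3,4,5,6,8}; col 2 has {1,2,7,8}; box has {1,3,5,7} → only 9 remains.
row 7, column 3 = 2: row 7 has {1,3,4,5,6,8,9}; col 3 has {1,3,4,5,6,7,8,9}; box has {1,3,5,7,9}; anti-diagonal has {1,3,4,5,7,8,9} → only 2 remains.
row 7, column 4 = 7: row 7 has {1,2,3,4,5,6,8,9}; col 4 has {1,2,3,4,5,6,9}; box has {1,2,3,4,5,9} → only 7 remains.
row 8, column 1 = 8: row 8 has {1,3,4,9}; col 1 has {1,2,3,4,6,7,9}; box has {1,2,3,5,7,9} → only 8 remains.
row 8, column 2 = 6: row 8 has {1,3,4,8,9}; col 2 has {1,2,7,8,9}; box has {1,2,3,5,7,8,9}; anti-diagonal has {1,2,3,4,5,7,8,9} → only 6 remains.
row 8, column 8 = 5: row 8 has {1,3,4,6,8,9}; col 8 has {2,3,4,6,7,8,9}; box has {3,4,6,8}; main diagonal has {1,2,3,4,6,7,8,9} → only 5 remains.
row 8, column 9 = 2: row 8 has {1,3,4,5,6,8,9}; col 9 has {3,4,5,6,7,8,9}; box has {3,4,5,6,8} → only 2 remains.
row 9, column 2 = 4: row 9 has {2,3,5,7}; col 2 has {1,2,6,7,8,9}; box has {1,2,3,5,6,7,8,9} → only 4 remains.
row 9, column 4 = 8: row 9 has {2,3,4,5,7}; col 4 has {1,2,3,4,5,6,7,9}; box has {1,2,3,4,5,7,9} → only 8 remains.
row 9, column 5 = 6: row 9 has {2,3,4,5,7,8}; col 5 has {1,3,7,9}; box has {1,2,3,4,5,7,8,9} → only 6 remains.
row 9, column 7 = 9: row 9 has {2,3,4,5,6,7,8}; col 7 has {1,4,5,6,8}; box has {2,3,4,5,6,8} → only 9 remains.
row 9, column 8 = 1: row 9 has {2,3,4,5,6,7,8,9}; col 8 has {2,3,4,5,6,7,8,9}; box has {2,3,4,5,6,8,9} → only 1 remains.
row 1, column 5 = 8: row 1 has {2,4,5,6,7,9}; col 5 has {1,3,6,7,9}; box has {3,4,5,7,9} → only 8 remains.
row 1, column 6 = 1: row 1 has {2,4,5,6,7,8,9}; col 6 has {2,3,4,5,7,8,9}; box has {3,4,5,7,8,9} → only 1 remains.
row 1, column 7 = 3: row 1 has {1,2,4,5,6,7,8,9}; col 7 has {1,4,5,6,8,9}; box has {1,2,4,5,6,7,8,9} → only 3 remains.
row 2, column 1 = 5: row 2 has {1,2,3,4,6,7,8,9}; col 1 has {1,2,3,4,6,7,8,9}; box has {1,2,3,4,6,7,8,9} → only 5 remains.
row 3, column 5 = 2: row 3 has {1,3,4,5,7,8,9}; col 5 has {1,3,6,7,8,9}; box has {1,3,4,5,7,8,9} → only 2 remains.
row 3, column 6 = 6: row 3 has {1,2,3,4,5,7,8,9}; col 6 has {1,2,3,4,5,7,8,9}; box has {1,2,3,4,5,7,8,9} → only 6 remains.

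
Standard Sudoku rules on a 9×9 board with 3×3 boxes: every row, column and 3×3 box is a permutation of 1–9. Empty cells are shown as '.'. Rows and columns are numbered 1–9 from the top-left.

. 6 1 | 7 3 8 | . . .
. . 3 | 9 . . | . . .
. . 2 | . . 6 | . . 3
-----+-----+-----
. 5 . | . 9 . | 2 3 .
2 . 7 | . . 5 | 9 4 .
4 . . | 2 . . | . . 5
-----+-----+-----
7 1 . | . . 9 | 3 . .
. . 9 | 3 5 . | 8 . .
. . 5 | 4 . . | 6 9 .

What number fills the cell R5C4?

1

R8C1 = 6: row 8 has {3,5,8,9}; col 1 has {2,4,7}; box has {1,5,7,9} → only 6 remains.
R4C6 = 4: in row 4, 4 can only go here (every other open cell in that row sees a 4).
R4C9 = 7: in row 4, 7 can only go here (every other open cell in that row sees a 7).
R6C7 = 1: row 6 has {2,4,5}; col 7 has {2,3,6,8,9}; box has {2,3,4,5,7,9} → only 1 remains.
R5C2 = 3: in row 5, 3 can only go here (every other open cell in that row sees a 3).
R6C6 = 3: in row 6, 3 can only go here (every other open cell in that row sees a 3).
R6C2 = 9: in row 6, 9 can only go here (every other open cell in that row sees a 9).
R3C1 = 9: in row 3, 9 can only go here (every other open cell in that row sees a 9).
R1C1 = 5: row 1 has {1,3,6,7,8}; col 1 has {2,4,6,7,9}; box has {1,2,3,6,9} → only 5 remains.
R1C7 = 4: row 1 has {1,3,5,6,7,8}; col 7 has {1,2,3,6,8,9}; box has {3} → only 4 remains.
R1C8 = 2: row 1 has {1,3,4,5,6,7,8}; col 8 has {3,4,9}; box has {3,4} → only 2 remains.
R1C9 = 9: row 1 has {1,2,3,4,5,6,7,8}; col 9 has {3,5,7}; box has {2,3,4} → only 9 remains.
R2C1 = 8: row 2 has {3,9}; col 1 has {2,4,5,6,7,9}; box has {1,2,3,5,6,9} → only 8 remains.
R4C1 = 1: row 4 has {2,3,4,5,7,9}; col 1 has {2,4,5,6,7,8,9}; box has {2,3,4,5,7,9} → only 1 remains.
R7C8 = 5: row 7 has {1,3,7,9}; col 8 has {2,3,4,9}; box has {3,6,8,9} → only 5 remains.
R9C1 = 3: row 9 has {4,5,6,9}; col 1 has {1,2,4,5,6,7,8,9}; box has {1,5,6,7,9} → only 3 remains.
R2C7 = 5: in row 2, 5 can only go here (every other open cell in that row sees a 5).
R3C7 = 7: row 3 has {2,3,6,9}; col 7 has {1,2,3,4,5,6,8,9}; box has {2,3,4,5,9} → only 7 remains.
R3C2 = 4: row 3 has {2,3,6,7,9}; col 2 has {1,3,5,6,9}; box has {1,2,3,5,6,8,9} → only 4 remains.
R3C5 = 1: row 3 has {2,3,4,6,7,9}; col 5 has {3,5,9}; box has {3,6,7,8,9} → only 1 remains.
R3C8 = 8: row 3 has {1,2,3,4,6,7,9}; col 8 has {2,3,4,5,9}; box has {2,3,4,5,7,9} → only 8 remains.
R6C8 = 6: row 6 has {1,2,3,4,5,9}; col 8 has {2,3,4,5,8,9}; box has {1,2,3,4,5,7,9} → only 6 remains.
R8C2 = 2: row 8 has {3,5,6,8,9}; col 2 has {1,3,4,5,6,9}; box has {1,3,5,6,7,9} → only 2 remains.
R9C2 = 8: row 9 has {3,4,5,6,9}; col 2 has {1,2,3,4,5,6,9}; box has {1,2,3,5,6,7,9} → only 8 remains.
R2C2 = 7: row 2 has {3,5,8,9}; col 2 has {1,2,3,4,5,6,8,9}; box has {1,2,3,4,5,6,8,9} → only 7 remains.
R2C6 = 2: row 2 has {3,5,7,8,9}; col 6 has {3,4,5,6,8,9}; box has {1,3,6,7,8,9} → only 2 remains.
R2C8 = 1: row 2 has {2,3,5,7,8,9}; col 8 has {2,3,4,5,6,8,9}; box has {2,3,4,5,7,8,9} → only 1 remains.
R2C9 = 6: row 2 has {1,2,3,5,7,8,9}; col 9 has {3,5,7,9}; box has {1,2,3,4,5,7,8,9} → only 6 remains.
R3C4 = 5: row 3 has {1,2,3,4,6,7,8,9}; col 4 has {2,3,4,7,9}; box has {1,2,3,6,7,8,9} → only 5 remains.
R5C9 = 8: row 5 has {2,3,4,5,7,9}; col 9 has {3,5,6,7,9}; box has {1,2,3,4,5,6,7,9} → only 8 remains.
R6C3 = 8: row 6 has {1,2,3,4,5,6,9}; col 3 has {1,2,3,5,7,9}; box has {1,2,3,4,5,7,9} → only 8 remains.
R6C5 = 7: row 6 has {1,2,3,4,5,6,8,9}; col 5 has {1,3,5,9}; box has {2,3,4,5,9} → only 7 remains.
R7C3 = 4: row 7 has {1,3,5,7,9}; col 3 has {1,2,3,5,7,8,9}; box has {1,2,3,5,6,7,8,9} → only 4 remains.
R7C9 = 2: row 7 has {1,3,4,5,7,9}; col 9 has {3,5,6,7,8,9}; box has {3,5,6,8,9} → only 2 remains.
R8C8 = 7: row 8 has {2,3,5,6,8,9}; col 8 has {1,2,3,4,5,6,8,9}; box has {2,3,5,6,8,9} → only 7 remains.
R9C5 = 2: row 9 has {3,4,5,6,8,9}; col 5 has {1,3,5,7,9}; box has {3,4,5,9} → only 2 remains.
R9C9 = 1: row 9 has {2,3,4,5,6,8,9}; col 9 has {2,3,5,6,7,8,9}; box has {2,3,5,6,7,8,9} → only 1 remains.
R2C5 = 4: row 2 has {1,2,3,5,6,7,8,9}; col 5 has {1,2,3,5,7,9}; box has {1,2,3,5,6,7,8,9} → only 4 remains.
R4C3 = 6: row 4 has {1,2,3,4,5,7,9}; col 3 has {1,2,3,4,5,7,8,9}; box has {1,2,3,4,5,7,8,9} → only 6 remains.
R4C4 = 8: row 4 has {1,2,3,4,5,6,7,9}; col 4 has {2,3,4,5,7,9}; box has {2,3,4,5,7,9} → only 8 remains.
R5C5 = 6: row 5 has {2,3,4,5,7,8,9}; col 5 has {1,2,3,4,5,7,9}; box has {2,3,4,5,7,8,9} → only 6 remains.
R7C4 = 6: row 7 has {1,2,3,4,5,7,9}; col 4 has {2,3,4,5,7,8,9}; box has {2,3,4,5,9} → only 6 remains.
R7C5 = 8: row 7 has {1,2,3,4,5,6,7,9}; col 5 has {1,2,3,4,5,6,7,9}; box has {2,3,4,5,6,9} → only 8 remains.
R8C6 = 1: row 8 has {2,3,5,6,7,8,9}; col 6 has {2,3,4,5,6,8,9}; box has {2,3,4,5,6,8,9} → only 1 remains.
R8C9 = 4: row 8 has {1,2,3,5,6,7,8,9}; col 9 has {1,2,3,5,6,7,8,9}; box has {1,2,3,5,6,7,8,9} → only 4 remains.
R9C6 = 7: row 9 has {1,2,3,4,5,6,8,9}; col 6 has {1,2,3,4,5,6,8,9}; box has {1,2,3,4,5,6,8,9} → only 7 remains.
R5C4 = 1: row 5 has {2,3,4,5,6,7,8,9}; col 4 has {2,3,4,5,6,7,8,9}; box has {2,3,4,5,6,7,8,9} → only 1 remains.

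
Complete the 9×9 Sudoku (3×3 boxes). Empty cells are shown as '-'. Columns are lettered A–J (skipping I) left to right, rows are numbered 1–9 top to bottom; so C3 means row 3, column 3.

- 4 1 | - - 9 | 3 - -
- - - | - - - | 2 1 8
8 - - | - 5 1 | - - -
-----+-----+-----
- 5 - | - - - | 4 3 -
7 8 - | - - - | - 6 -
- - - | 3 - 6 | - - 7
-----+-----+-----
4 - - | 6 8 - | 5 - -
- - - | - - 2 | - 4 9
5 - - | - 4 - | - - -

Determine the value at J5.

1

D1 = 8: in row 1, 8 can only go here (every other open cell in that row sees an 8).
C2 = 5: in row 2, 5 can only go here (every other open cell in that row sees a 5).
F4 = 8: in row 4, 8 can only go here (every other open cell in that row sees an 8).
C5 = 3: in row 5, 3 can only go here (every other open cell in that row sees a 3).
B3 = 3: in row 3, 3 can only go here (every other open cell in that row sees a 3).
C6 = 4: in row 6, 4 can only go here (every other open cell in that row sees a 4).
H6 = 5: in row 6, 5 can only go here (every other open cell in that row sees a 5).
H1 = 7: row 1 has {1,3,4,8,9}; col 8 has {1,3,4,5,6}; box has {1,2,3,8} → only 7 remains.
H3 = 9: row 3 has {1,3,5,8}; col 8 has {1,3,4,5,6,7}; box has {1,2,3,7,8} → only 9 remains.
H7 = 2: row 7 has {4,5,6,8}; col 8 has {1,3,4,5,6,7,9}; box has {4,5,9} → only 2 remains.
H9 = 8: row 9 has {4,5}; col 8 has {1,2,3,4,5,6,7,9}; box has {2,4,5,9} → only 8 remains.
G3 = 6: row 3 has {1,3,5,8,9}; col 7 has {2,3,4,5}; box has {1,2,3,7,8,9} → only 6 remains.
J3 = 4: row 3 has {1,3,5,6,8,9}; col 9 has {7,8,9}; box has {1,2,3,6,7,8,9} → only 4 remains.
J1 = 5: row 1 has {1,3,4,7,8,9}; col 9 has {4,7,8,9}; box has {1,2,3,4,6,7,8,9} → only 5 remains.
G6 = 8: in row 6, 8 can only go here (every other open cell in that row sees an 8).
D8 = 5: in row 8, 5 can only go here (every other open cell in that row sees a 5).
C8 = 8: in row 8, 8 can only go here (every other open cell in that row sees an 8).
F5 = 5: in row 5, 5 can only go here (every other open cell in that row sees a 5).
D5 = 4: in row 5, 4 can only go here (every other open cell in that row sees a 4).
D2 = 7: row 2 has {1,2,5,8}; col 4 has {3,4,5,6,8}; box has {1,5,8,9} → only 7 remains.
D3 = 2: row 3 has {1,3,4,5,6,8,9}; col 4 has {3,4,5,6,7,8}; box has {1,5,7,8,9} → only 2 remains.
E1 = 6: row 1 has {1,3,4,5,7,8,9}; col 5 has {4,5,8}; box has {1,2,5,7,8,9} → only 6 remains.
E2 = 3: row 2 has {1,2,5,7,8}; col 5 has {4,5,6,8}; box has {1,2,5,6,7,8,9} → only 3 remains.
F2 = 4: row 2 has {1,2,3,5,7,8}; col 6 has {1,2,5,6,8,9}; box has {1,2,3,5,6,7,8,9} → only 4 remains.
C3 = 7: row 3 has {1,2,3,4,5,6,8,9}; col 3 has {1,3,4,5,8}; box has {1,3,4,5,8} → only 7 remains.
C7 = 9: row 7 has {2,4,5,6,8}; col 3 has {1,3,4,5,7,8}; box has {4,5,8} → only 9 remains.
A1 = 2: row 1 has {1,3,4,5,6,7,8,9}; col 1 has {4,5,7,8}; box has {1,3,4,5,7,8} → only 2 remains.
E4 = 7: in row 4, 7 can only go here (every other open cell in that row sees a 7).
E8 = 1: row 8 has {2,4,5,8,9}; col 5 has {3,4,5,6,7,8}; box has {2,4,5,6,8} → only 1 remains.
G8 = 7: row 8 has {1,2,4,5,8,9}; col 7 has {2,3,4,5,6,8}; box has {2,4,5,8,9} → only 7 remains.
D9 = 9: row 9 has {4,5,8}; col 4 has {2,3,4,5,6,7,8}; box has {1,2,4,5,6,8} → only 9 remains.
G9 = 1: row 9 has {4,5,8,9}; col 7 has {2,3,4,5,6,7,8}; box has {2,4,5,7,8,9} → only 1 remains.
D4 = 1: row 4 has {3,4,5,7,8}; col 4 has {2,3,4,5,6,7,8,9}; box has {3,4,5,6,7,8} → only 1 remains.
J4 = 2: row 4 has {1,3,4,5,7,8}; col 9 has {4,5,7,8,9}; box has {3,4,5,6,7,8} → only 2 remains.
G5 = 9: row 5 has {3,4,5,6,7,8}; col 7 has {1,2,3,4,5,6,7,8}; box has {2,3,4,5,6,7,8} → only 9 remains.
J5 = 1: row 5 has {3,4,5,6,7,8,9}; col 9 has {2,4,5,7,8,9}; box has {2,3,4,5,6,7,8,9} → only 1 remains.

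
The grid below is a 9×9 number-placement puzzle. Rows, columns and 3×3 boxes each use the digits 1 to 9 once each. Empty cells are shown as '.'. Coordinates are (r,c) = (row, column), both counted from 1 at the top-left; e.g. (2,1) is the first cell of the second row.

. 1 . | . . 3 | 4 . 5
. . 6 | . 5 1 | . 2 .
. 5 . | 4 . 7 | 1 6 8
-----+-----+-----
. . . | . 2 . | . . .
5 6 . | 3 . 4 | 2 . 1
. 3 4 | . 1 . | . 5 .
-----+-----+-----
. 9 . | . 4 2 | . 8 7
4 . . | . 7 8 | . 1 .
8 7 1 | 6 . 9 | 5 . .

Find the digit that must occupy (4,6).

(3,5) = 9: row 3 has {1,4,5,6,7,8}; col 5 has {1,2,4,5,7}; box has {1,3,4,5,7} → only 9 remains.
(4,2) = 8: row 4 has {2}; col 2 has {1,3,5,6,7,9}; box has {3,4,5,6} → only 8 remains.
(5,5) = 8: row 5 has {1,2,3,4,5,6}; col 5 has {1,2,4,5,7,9}; box has {1,2,3,4} → only 8 remains.
(6,6) = 6: row 6 has {1,3,4,5}; col 6 has {1,2,3,4,7,8,9}; box has {1,2,3,4,8} → only 6 remains.
(6,9) = 9: row 6 has {1,3,4,5,6}; col 9 has {1,5,7,8}; box has {1,2,5} → only 9 remains.
(8,2) = 2: row 8 has {1,4,7,8}; col 2 has {1,3,5,6,7,8,9}; box has {1,4,7,8,9} → only 2 remains.
(8,4) = 5: row 8 has {1,2,4,7,8}; col 4 has {3,4,6}; box has {2,4,6,7,8,9} → only 5 remains.
(9,5) = 3: row 9 has {1,5,6,7,8,9}; col 5 has {1,2,4,5,7,8,9}; box has {2,4,5,6,7,8,9} → only 3 remains.
(9,8) = 4: row 9 has {1,3,5,6,7,8,9}; col 8 has {1,2,5,6,8}; box has {1,5,7,8} → only 4 remains.
(9,9) = 2: row 9 has {1,3,4,5,6,7,8,9}; col 9 has {1,5,7,8,9}; box has {1,4,5,7,8} → only 2 remains.
(1,5) = 6: row 1 has {1,3,4,5}; col 5 has {1,2,3,4,5,7,8,9}; box has {1,3,4,5,7,9} → only 6 remains.
(2,2) = 4: row 2 has {1,2,5,6}; col 2 has {1,2,3,5,6,7,8,9}; box has {1,5,6} → only 4 remains.
(2,4) = 8: row 2 has {1,2,4,5,6}; col 4 has {3,4,5,6}; box has {1,3,4,5,6,7,9} → only 8 remains.
(2,9) = 3: row 2 has {1,2,4,5,6,8}; col 9 has {1,2,5,7,8,9}; box has {1,2,4,5,6,8} → only 3 remains.
(4,6) = 5: row 4 has {2,8}; col 6 has {1,2,3,4,6,7,8,9}; box has {1,2,3,4,6,8} → only 5 remains.

5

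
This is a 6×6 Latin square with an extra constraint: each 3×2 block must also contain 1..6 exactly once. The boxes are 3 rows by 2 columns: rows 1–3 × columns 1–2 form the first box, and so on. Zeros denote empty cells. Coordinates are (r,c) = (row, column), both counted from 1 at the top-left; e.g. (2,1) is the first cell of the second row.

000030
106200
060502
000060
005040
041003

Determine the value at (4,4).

(1,3) = 4 (sole candidate).
(1,4) = 1 (sole candidate).
(2,5) = 5 (sole candidate).
(2,6) = 4 (sole candidate).
(3,3) = 3 (sole candidate).
(3,5) = 1 (sole candidate).
(4,3) = 2 (sole candidate).
(5,6) = 1 (sole candidate).
(6,4) = 6 (sole candidate).
(6,5) = 2 (sole candidate).
(1,6) = 6 (sole candidate).
(2,2) = 3 (sole candidate).
(3,1) = 4 (sole candidate).
(4,6) = 5 (sole candidate).
(5,2) = 2 (sole candidate).
(5,4) = 3 (sole candidate).
(6,1) = 5 (sole candidate).
(1,1) = 2 (sole candidate).
(1,2) = 5 (sole candidate).
(4,1) = 3 (sole candidate).
(4,2) = 1 (sole candidate).
(4,4) = 4: row 4 has {1,2,3,5,6}; col 4 has {1,2,3,5,6}; box has {1,2,3,5,6} → only 4 remains.

4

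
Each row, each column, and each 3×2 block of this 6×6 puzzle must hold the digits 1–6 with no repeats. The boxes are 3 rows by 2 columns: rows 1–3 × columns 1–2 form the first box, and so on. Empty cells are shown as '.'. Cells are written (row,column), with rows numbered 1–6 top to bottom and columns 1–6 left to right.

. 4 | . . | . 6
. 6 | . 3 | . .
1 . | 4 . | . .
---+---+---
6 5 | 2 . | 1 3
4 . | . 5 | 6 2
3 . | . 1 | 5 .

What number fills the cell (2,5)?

(1,4) = 2 (sole candidate).
(1,5) = 3 (sole candidate).
(3,4) = 6 (sole candidate).
(3,5) = 2 (sole candidate).
(3,6) = 5 (sole candidate).
(4,4) = 4 (sole candidate).
(5,2) = 1 (sole candidate).
(5,3) = 3 (sole candidate).
(6,2) = 2 (sole candidate).
(6,3) = 6 (sole candidate).
(6,6) = 4 (sole candidate).
(1,1) = 5 (sole candidate).
(1,3) = 1 (sole candidate).
(2,1) = 2 (sole candidate).
(2,3) = 5 (sole candidate).
(2,5) = 4: row 2 has {2,3,5,6}; col 5 has {1,2,3,5,6}; box has {2,3,5,6} → only 4 remains.

4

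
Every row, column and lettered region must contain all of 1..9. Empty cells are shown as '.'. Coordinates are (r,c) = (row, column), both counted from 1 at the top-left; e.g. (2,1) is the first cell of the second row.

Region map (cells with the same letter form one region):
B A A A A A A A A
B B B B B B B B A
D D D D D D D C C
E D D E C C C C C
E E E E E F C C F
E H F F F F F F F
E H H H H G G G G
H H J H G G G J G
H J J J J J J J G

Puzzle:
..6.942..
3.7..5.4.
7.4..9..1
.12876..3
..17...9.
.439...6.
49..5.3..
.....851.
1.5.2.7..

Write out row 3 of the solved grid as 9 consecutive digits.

(1,1) = 8 (sole candidate).
(2,9) = 8 (sole candidate).
(4,7) = 4 (sole candidate).
(4,8) = 5 (sole candidate).
(5,6) = 2 (sole candidate).
(5,7) = 8 (sole candidate).
(6,7) = 1 (sole candidate).
(7,3) = 8 (sole candidate).
(8,3) = 9 (sole candidate).
(9,6) = 3 (sole candidate).
(9,8) = 8 (sole candidate).
(3,7) = 6: row 3 has {1,4,7,9}; col 7 has {1,2,3,4,5,7,8}; region has {1,2,4,7,9} → only 6 remains.
(3,8) = 2: row 3 has {1,4,6,7,9}; col 8 has {1,4,5,6,8,9}; region has {1,3,4,5,6,7,8,9} → only 2 remains.
(4,1) = 9 (sole candidate).
(6,5) = 8 (sole candidate).
(6,6) = 7 (sole candidate).
(6,9) = 5 (sole candidate).
(7,6) = 1 (sole candidate).
(7,8) = 7 (sole candidate).
(9,2) = 6 (sole candidate).
(9,4) = 4 (sole candidate).
(9,9) = 9 (sole candidate).
(1,8) = 3 (sole candidate).
(1,9) = 7 (sole candidate).
(2,2) = 2 (sole candidate).
(2,7) = 9 (sole candidate).
(3,5) = 3: row 3 has {1,2,4,6,7,9}; col 5 has {2,5,7,8,9}; region has {1,2,4,6,7,9} → only 3 remains.
(5,5) = 6 (sole candidate).
(5,9) = 4 (sole candidate).
(6,1) = 2 (sole candidate).
(8,1) = 6 (sole candidate).
(8,5) = 4 (sole candidate).
(8,9) = 2 (sole candidate).
(1,2) = 5 (sole candidate).
(1,4) = 1 (sole candidate).
(2,4) = 6 (sole candidate).
(2,5) = 1 (sole candidate).
(3,2) = 8: row 3 has {1,2,3,4,6,7,9}; col 2 has {1,2,4,5,6,9}; region has {1,2,3,4,6,7,9} → only 8 remains.
(3,4) = 5: row 3 has {1,2,3,4,6,7,8,9}; col 4 has {1,4,6,7,8,9}; region has {1,2,3,4,6,7,8,9} → only 5 remains.

784539621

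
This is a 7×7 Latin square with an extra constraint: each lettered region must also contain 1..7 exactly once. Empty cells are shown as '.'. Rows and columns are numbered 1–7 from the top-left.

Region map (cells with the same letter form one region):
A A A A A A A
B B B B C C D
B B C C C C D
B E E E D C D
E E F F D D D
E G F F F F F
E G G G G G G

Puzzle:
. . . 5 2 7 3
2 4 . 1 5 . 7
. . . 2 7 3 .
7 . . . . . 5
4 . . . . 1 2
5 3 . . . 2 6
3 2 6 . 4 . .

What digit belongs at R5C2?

7

R2C3 = 3: row 2 has {1,2,4,5,7}; col 3 has {6}; region has {1,2,4,7} → only 3 remains.
R2C6 = 6: row 2 has {1,2,3,4,5,7}; col 6 has {1,2,3,7}; region has {2,3,5,7} → only 6 remains.
R3C1 = 6: row 3 has {2,3,7}; col 1 has {2,3,4,5,7}; region has {1,2,3,4,7} → only 6 remains.
R3C2 = 5: row 3 has {2,3,6,7}; col 2 has {2,3,4}; region has {1,2,3,4,6,7} → only 5 remains.
R3C7 = 4: row 3 has {2,3,5,6,7}; col 7 has {2,3,5,6,7}; region has {1,2,5,7} → only 4 remains.
R4C4 = 6: row 4 has {5,7}; col 4 has {1,2,5}; region has {3,4,5} → only 6 remains.
R4C5 = 3: row 4 has {5,6,7}; col 5 has {2,4,5,7}; region has {1,2,4,5,7} → only 3 remains.
R4C6 = 4: row 4 has {3,5,6,7}; col 6 has {1,2,3,6,7}; region has {2,3,5,6,7} → only 4 remains.
R5C2 = 7: row 5 has {1,2,4}; col 2 has {2,3,4,5}; region has {3,4,5,6} → only 7 remains.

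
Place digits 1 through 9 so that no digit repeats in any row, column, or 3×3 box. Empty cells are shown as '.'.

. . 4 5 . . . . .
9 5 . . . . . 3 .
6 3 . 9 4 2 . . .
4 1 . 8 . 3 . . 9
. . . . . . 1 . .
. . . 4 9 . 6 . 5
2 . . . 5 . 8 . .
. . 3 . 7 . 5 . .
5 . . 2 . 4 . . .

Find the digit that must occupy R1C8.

2

R3C7 = 7: row 3 has {2,3,4,6,9}; col 7 has {1,5,6,8}; box has {3} → only 7 remains.
R4C7 = 2: row 4 has {1,3,4,8,9}; col 7 has {1,5,6,7,8}; box has {1,5,6,9} → only 2 remains.
R4C8 = 7: row 4 has {1,2,3,4,8,9}; col 8 has {3}; box has {1,2,5,6,9} → only 7 remains.
R6C8 = 8: row 6 has {4,5,6,9}; col 8 has {3,7}; box has {1,2,5,6,7,9} → only 8 remains.
R1C7 = 9: row 1 has {4,5}; col 7 has {1,2,5,6,7,8}; box has {3,7} → only 9 remains.
R2C7 = 4: row 2 has {3,5,9}; col 7 has {1,2,5,6,7,8,9}; box has {3,7,9} → only 4 remains.
R4C5 = 6: row 4 has {1,2,3,4,7,8,9}; col 5 has {4,5,7,9}; box has {3,4,8,9} → only 6 remains.
R5C4 = 7: row 5 has {1}; col 4 has {2,4,5,8,9}; box has {3,4,6,8,9} → only 7 remains.
R5C5 = 2: row 5 has {1,7}; col 5 has {4,5,6,7,9}; box has {3,4,6,7,8,9} → only 2 remains.
R5C6 = 5: row 5 has {1,2,7}; col 6 has {2,3,4}; box has {2,3,4,6,7,8,9} → only 5 remains.
R5C8 = 4: row 5 has {1,2,5,7}; col 8 has {3,7,8}; box has {1,2,5,6,7,8,9} → only 4 remains.
R5C9 = 3: row 5 has {1,2,4,5,7}; col 9 has {5,9}; box has {1,2,4,5,6,7,8,9} → only 3 remains.
R6C6 = 1: row 6 has {4,5,6,8,9}; col 6 has {2,3,4,5}; box has {2,3,4,5,6,7,8,9} → only 1 remains.
R9C7 = 3: row 9 has {2,4,5}; col 7 has {1,2,4,5,6,7,8,9}; box has {5,8} → only 3 remains.
R4C3 = 5: row 4 has {1,2,3,4,6,7,8,9}; col 3 has {3,4}; box has {1,4} → only 5 remains.
R5C1 = 8: row 5 has {1,2,3,4,5,7}; col 1 has {2,4,5,6,9}; box has {1,4,5} → only 8 remains.
R8C1 = 1: row 8 has {3,5,7}; col 1 has {2,4,5,6,8,9}; box has {2,3,5} → only 1 remains.
R8C4 = 6: row 8 has {1,3,5,7}; col 4 has {2,4,5,7,8,9}; box has {2,4,5,7} → only 6 remains.
R1C1 = 7: row 1 has {4,5,9}; col 1 has {1,2,4,5,6,8,9}; box has {3,4,5,6,9} → only 7 remains.
R2C4 = 1: row 2 has {3,4,5,9}; col 4 has {2,4,5,6,7,8,9}; box has {2,4,5,9} → only 1 remains.
R2C5 = 8: row 2 has {1,3,4,5,9}; col 5 has {2,4,5,6,7,9}; box has {1,2,4,5,9} → only 8 remains.
R6C1 = 3: row 6 has {1,4,5,6,8,9}; col 1 has {1,2,4,5,6,7,8,9}; box has {1,4,5,8} → only 3 remains.
R7C4 = 3: row 7 has {2,5,8}; col 4 has {1,2,4,5,6,7,8,9}; box has {2,4,5,6,7} → only 3 remains.
R7C6 = 9: row 7 has {2,3,5,8}; col 6 has {1,2,3,4,5}; box has {2,3,4,5,6,7} → only 9 remains.
R8C6 = 8: row 8 has {1,3,5,6,7}; col 6 has {1,2,3,4,5,9}; box has {2,3,4,5,6,7,9} → only 8 remains.
R9C5 = 1: row 9 has {2,3,4,5}; col 5 has {2,4,5,6,7,8,9}; box has {2,3,4,5,6,7,8,9} → only 1 remains.
R1C5 = 3: row 1 has {4,5,7,9}; col 5 has {1,2,4,5,6,7,8,9}; box has {1,2,4,5,8,9} → only 3 remains.
R1C6 = 6: row 1 has {3,4,5,7,9}; col 6 has {1,2,3,4,5,8,9}; box has {1,2,3,4,5,8,9} → only 6 remains.
R2C3 = 2: row 2 has {1,3,4,5,8,9}; col 3 has {3,4,5}; box has {3,4,5,6,7,9} → only 2 remains.
R2C6 = 7: row 2 has {1,2,3,4,5,8,9}; col 6 has {1,2,3,4,5,6,8,9}; box has {1,2,3,4,5,6,8,9} → only 7 remains.
R2C9 = 6: row 2 has {1,2,3,4,5,7,8,9}; col 9 has {3,5,9}; box has {3,4,7,9} → only 6 remains.
R6C3 = 7: row 6 has {1,3,4,5,6,8,9}; col 3 has {2,3,4,5}; box has {1,3,4,5,8} → only 7 remains.
R7C3 = 6: row 7 has {2,3,5,8,9}; col 3 has {2,3,4,5,7}; box has {1,2,3,5} → only 6 remains.
R7C8 = 1: row 7 has {2,3,5,6,8,9}; col 8 has {3,4,7,8}; box has {3,5,8} → only 1 remains.
R9C9 = 7: row 9 has {1,2,3,4,5}; col 9 has {3,5,6,9}; box has {1,3,5,8} → only 7 remains.
R1C2 = 8: row 1 has {3,4,5,6,7,9}; col 2 has {1,3,5}; box has {2,3,4,5,6,7,9} → only 8 remains.
R1C8 = 2: row 1 has {3,4,5,6,7,8,9}; col 8 has {1,3,4,7,8}; box has {3,4,6,7,9} → only 2 remains.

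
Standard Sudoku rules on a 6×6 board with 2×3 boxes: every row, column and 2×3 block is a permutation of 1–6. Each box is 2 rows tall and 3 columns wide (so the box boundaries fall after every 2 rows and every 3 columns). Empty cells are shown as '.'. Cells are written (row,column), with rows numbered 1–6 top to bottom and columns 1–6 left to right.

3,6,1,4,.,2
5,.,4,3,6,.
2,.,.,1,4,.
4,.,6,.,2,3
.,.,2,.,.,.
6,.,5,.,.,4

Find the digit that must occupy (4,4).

(1,5) = 5 (sole candidate).
(2,2) = 2 (sole candidate).
(2,6) = 1 (sole candidate).
(3,3) = 3 (sole candidate).
(4,4) = 5: row 4 has {2,3,4,6}; col 4 has {1,3,4}; box has {1,2,3,4} → only 5 remains.

5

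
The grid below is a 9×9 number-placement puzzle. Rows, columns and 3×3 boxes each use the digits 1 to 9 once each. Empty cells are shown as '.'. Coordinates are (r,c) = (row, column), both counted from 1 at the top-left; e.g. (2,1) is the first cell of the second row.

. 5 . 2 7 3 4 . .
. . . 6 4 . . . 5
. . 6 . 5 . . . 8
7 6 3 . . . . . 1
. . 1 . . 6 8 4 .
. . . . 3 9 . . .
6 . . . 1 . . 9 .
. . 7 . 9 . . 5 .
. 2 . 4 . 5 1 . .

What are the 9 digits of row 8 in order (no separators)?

(3,6) = 1 (sole candidate).
(4,8) = 2 (sole candidate).
(5,2) = 9 (sole candidate).
(5,5) = 2 (sole candidate).
(2,6) = 8 (sole candidate).
(3,4) = 9 (sole candidate).
(4,5) = 8 (sole candidate).
(4,6) = 4 (sole candidate).
(5,1) = 5 (sole candidate).
(5,4) = 7 (sole candidate).
(5,9) = 3 (sole candidate).
(8,6) = 2: row 8 has {5,7,9}; col 6 has {1,3,4,5,6,8,9}; box has {1,4,5,9} → only 2 remains.
(9,5) = 6 (sole candidate).
(9,9) = 7 (sole candidate).
(4,4) = 5 (sole candidate).
(4,7) = 9 (sole candidate).
(6,4) = 1 (sole candidate).
(6,9) = 6 (sole candidate).
(7,6) = 7 (sole candidate).
(8,9) = 4: row 8 has {2,5,7,9}; col 9 has {1,3,5,6,7,8}; box has {1,5,7,9} → only 4 remains.
(1,9) = 9 (sole candidate).
(6,8) = 7 (sole candidate).
(7,9) = 2 (sole candidate).
(1,3) = 8 (sole candidate).
(3,8) = 3 (sole candidate).
(6,7) = 5 (sole candidate).
(7,7) = 3 (sole candidate).
(8,7) = 6: row 8 has {2,4,5,7,9}; col 7 has {1,3,4,5,8,9}; box has {1,2,3,4,5,7,9} → only 6 remains.
(9,3) = 9 (sole candidate).
(9,8) = 8 (sole candidate).
(1,1) = 1 (sole candidate).
(1,8) = 6 (sole candidate).
(2,3) = 2 (sole candidate).
(2,7) = 7 (sole candidate).
(2,8) = 1 (sole candidate).
(3,1) = 4 (sole candidate).
(3,2) = 7 (sole candidate).
(3,7) = 2 (sole candidate).
(6,3) = 4 (sole candidate).
(7,3) = 5 (sole candidate).
(7,4) = 8 (sole candidate).
(8,4) = 3: row 8 has {2,4,5,6,7,9}; col 4 has {1,2,4,5,6,7,8,9}; box has {1,2,4,5,6,7,8,9} → only 3 remains.
(9,1) = 3 (sole candidate).
(2,1) = 9 (sole candidate).
(2,2) = 3 (sole candidate).
(6,2) = 8 (sole candidate).
(7,2) = 4 (sole candidate).
(8,1) = 8: row 8 has {2,3,4,5,6,7,9}; col 1 has {1,3,4,5,6,7,9}; box has {2,3,4,5,6,7,9} → only 8 remains.
(8,2) = 1: row 8 has {2,3,4,5,6,7,8,9}; col 2 has {2,3,4,5,6,7,8,9}; box has {2,3,4,5,6,7,8,9} → only 1 remains.

817392654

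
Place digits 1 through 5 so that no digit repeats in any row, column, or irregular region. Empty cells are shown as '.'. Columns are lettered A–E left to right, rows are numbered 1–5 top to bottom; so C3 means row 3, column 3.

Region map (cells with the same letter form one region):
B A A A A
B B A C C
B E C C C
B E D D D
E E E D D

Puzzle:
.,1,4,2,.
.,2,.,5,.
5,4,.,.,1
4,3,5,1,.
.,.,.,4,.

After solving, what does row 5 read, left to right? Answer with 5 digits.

25143

A1 = 3: row 1 has {1,2,4}; col 1 has {4,5}; region has {2,4,5} → only 3 remains.
E1 = 5: row 1 has {1,2,3,4}; col 5 has {1}; region has {1,2,4} → only 5 remains.
A2 = 1: row 2 has {2,5}; col 1 has {3,4,5}; region has {2,3,4,5} → only 1 remains.
C2 = 3: row 2 has {1,2,5}; col 3 has {4,5}; region has {1,2,4,5} → only 3 remains.
E2 = 4: row 2 has {1,2,3,5}; col 5 has {1,5}; region has {1,5} → only 4 remains.
C3 = 2: row 3 has {1,4,5}; col 3 has {3,4,5}; region has {1,4,5} → only 2 remains.
D3 = 3: row 3 has {1,2,4,5}; col 4 has {1,2,4,5}; region has {1,2,4,5} → only 3 remains.
E4 = 2: row 4 has {1,3,4,5}; col 5 has {1,4,5}; region has {1,4,5} → only 2 remains.
A5 = 2: row 5 has {4}; col 1 has {1,3,4,5}; region has {3,4} → only 2 remains.
B5 = 5: row 5 has {2,4}; col 2 has {1,2,3,4}; region has {2,3,4} → only 5 remains.
C5 = 1: row 5 has {2,4,5}; col 3 has {2,3,4,5}; region has {2,3,4,5} → only 1 remains.
E5 = 3: row 5 has {1,2,4,5}; col 5 has {1,2,4,5}; region has {1,2,4,5} → only 3 remains.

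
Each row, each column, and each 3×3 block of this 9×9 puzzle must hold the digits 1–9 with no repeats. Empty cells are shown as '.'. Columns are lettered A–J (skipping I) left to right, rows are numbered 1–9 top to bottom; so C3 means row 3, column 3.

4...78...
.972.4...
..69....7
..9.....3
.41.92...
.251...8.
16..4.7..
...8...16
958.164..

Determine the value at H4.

J5 = 5 (sole candidate).
J9 = 2 (sole candidate).
G5 = 6 (sole candidate).
H5 = 7 (sole candidate).
G6 = 9 (sole candidate).
J6 = 4 (sole candidate).
H9 = 3 (sole candidate).
H4 = 2: row 4 has {3,9}; col 8 has {1,3,7,8}; box has {3,4,5,6,7,8,9} → only 2 remains.

2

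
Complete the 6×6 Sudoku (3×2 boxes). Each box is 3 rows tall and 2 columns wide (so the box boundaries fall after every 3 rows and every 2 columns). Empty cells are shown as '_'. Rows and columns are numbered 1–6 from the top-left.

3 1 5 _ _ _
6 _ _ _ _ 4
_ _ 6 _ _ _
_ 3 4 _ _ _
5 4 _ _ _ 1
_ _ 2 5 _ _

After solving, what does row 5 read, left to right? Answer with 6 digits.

543621

r5c3 = 3: row 5 has {1,4,5}; col 3 has {2,4,5,6}; box has {2,4,5} → only 3 remains.
r5c4 = 6: row 5 has {1,3,4,5}; col 4 has {5}; box has {2,3,4,5} → only 6 remains.
r5c5 = 2: row 5 has {1,3,4,5,6}; col 5 has {}; box has {1} → only 2 remains.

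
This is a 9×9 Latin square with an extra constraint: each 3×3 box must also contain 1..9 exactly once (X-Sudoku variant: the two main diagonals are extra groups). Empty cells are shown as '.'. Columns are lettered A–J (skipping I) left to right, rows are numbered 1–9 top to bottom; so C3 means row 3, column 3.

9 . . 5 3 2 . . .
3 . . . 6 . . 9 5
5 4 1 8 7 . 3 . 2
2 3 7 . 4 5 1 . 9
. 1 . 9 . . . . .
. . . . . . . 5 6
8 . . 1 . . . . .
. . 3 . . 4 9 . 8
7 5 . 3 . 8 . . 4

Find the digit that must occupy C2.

2

J1 = 1 (sole candidate).
D2 = 4 (sole candidate).
F2 = 1 (sole candidate).
F3 = 9 (sole candidate).
H3 = 6 (sole candidate).
D4 = 6 (sole candidate).
H4 = 8 (sole candidate).
A6 = 4 (sole candidate).
D6 = 2 (sole candidate).
G6 = 7 (sole candidate).
B8 = 6 (sole candidate).
D8 = 7 (sole candidate).
H8 = 2 (sole candidate).
G9 = 6 (sole candidate).
H9 = 1 (sole candidate).
G2 = 8 (sole candidate).
A5 = 6 (sole candidate).
E5 = 8 (sole candidate).
J5 = 3 (sole candidate).
E6 = 1 (sole candidate).
F6 = 3 (sole candidate).
C7 = 4 (sole candidate).
F7 = 6 (sole candidate).
G7 = 5 (sole candidate).
J7 = 7 (sole candidate).
A8 = 1 (sole candidate).
E8 = 5 (sole candidate).
G1 = 4 (sole candidate).
H1 = 7 (sole candidate).
B2 = 7 (sole candidate).
C2 = 2: row 2 has {1,3,4,5,6,7,8,9}; col 3 has {1,3,4,7}; box has {1,3,4,5,7,9} → only 2 remains.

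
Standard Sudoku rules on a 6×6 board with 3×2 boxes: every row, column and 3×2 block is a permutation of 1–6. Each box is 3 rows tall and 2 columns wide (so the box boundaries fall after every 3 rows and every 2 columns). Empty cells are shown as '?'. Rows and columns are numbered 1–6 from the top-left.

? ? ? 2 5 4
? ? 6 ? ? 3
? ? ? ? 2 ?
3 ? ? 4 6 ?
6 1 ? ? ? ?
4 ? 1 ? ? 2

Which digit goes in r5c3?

r1c1 = 1 (sole candidate).
r1c3 = 3 (sole candidate).
r2c5 = 1 (sole candidate).
r3c1 = 5 (sole candidate).
r3c3 = 4 (sole candidate).
r3c4 = 1 (sole candidate).
r3c6 = 6 (sole candidate).
r5c6 = 5 (sole candidate).
r6c2 = 5 (sole candidate).
r6c5 = 3 (sole candidate).
r1c2 = 6 (sole candidate).
r2c1 = 2 (sole candidate).
r2c2 = 4 (sole candidate).
r2c4 = 5 (sole candidate).
r3c2 = 3 (sole candidate).
r4c2 = 2 (sole candidate).
r4c3 = 5 (sole candidate).
r4c6 = 1 (sole candidate).
r5c3 = 2: row 5 has {1,5,6}; col 3 has {1,3,4,5,6}; box has {1,4,5} → only 2 remains.

2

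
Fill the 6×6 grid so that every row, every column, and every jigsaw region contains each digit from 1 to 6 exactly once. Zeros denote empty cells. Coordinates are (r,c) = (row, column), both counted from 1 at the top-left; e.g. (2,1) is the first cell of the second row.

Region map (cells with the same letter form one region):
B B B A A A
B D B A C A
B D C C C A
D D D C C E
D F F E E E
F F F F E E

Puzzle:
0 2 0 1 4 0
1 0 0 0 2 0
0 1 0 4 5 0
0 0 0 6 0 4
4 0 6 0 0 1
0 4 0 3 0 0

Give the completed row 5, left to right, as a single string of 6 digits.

(2,4) = 5 (sole candidate).
(3,3) = 3 (sole candidate).
(4,5) = 1 (sole candidate).
(5,2) = 5: row 5 has {1,4,6}; col 2 has {1,2,4}; region has {3,4,6} → only 5 remains.
(5,4) = 2: row 5 has {1,4,5,6}; col 4 has {1,3,4,5,6}; region has {1,4} → only 2 remains.
(5,5) = 3: row 5 has {1,2,4,5,6}; col 5 has {1,2,4,5}; region has {1,2,4} → only 3 remains.

456231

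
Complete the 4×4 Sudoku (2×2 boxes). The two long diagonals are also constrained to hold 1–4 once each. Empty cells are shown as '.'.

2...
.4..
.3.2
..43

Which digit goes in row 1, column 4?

row 1, column 2 = 1: row 1 has {2}; col 2 has {3,4}; box has {2,4} → only 1 remains.
row 1, column 3 = 3: row 1 has {1,2}; col 3 has {4}; box has {} → only 3 remains.
row 1, column 4 = 4: row 1 has {1,2,3}; col 4 has {2,3}; box has {3}; anti-diagonal has {3} → only 4 remains.

4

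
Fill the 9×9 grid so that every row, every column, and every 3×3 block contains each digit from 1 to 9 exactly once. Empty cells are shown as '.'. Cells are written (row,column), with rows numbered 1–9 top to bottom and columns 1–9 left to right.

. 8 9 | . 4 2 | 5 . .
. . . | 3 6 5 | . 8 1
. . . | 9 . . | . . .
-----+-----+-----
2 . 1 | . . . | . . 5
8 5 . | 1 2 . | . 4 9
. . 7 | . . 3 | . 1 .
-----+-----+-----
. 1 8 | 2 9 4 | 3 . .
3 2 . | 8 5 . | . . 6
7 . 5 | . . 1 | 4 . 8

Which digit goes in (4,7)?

(1,4) = 7: row 1 has {2,4,5,8,9}; col 4 has {1,2,3,8,9}; box has {2,3,4,5,6,9} → only 7 remains.
(1,9) = 3: row 1 has {2,4,5,7,8,9}; col 9 has {1,5,6,8,9}; box has {1,5,8} → only 3 remains.
(2,1) = 4: row 2 has {1,3,5,6,8}; col 1 has {2,3,7,8}; box has {8,9} → only 4 remains.
(2,2) = 7: row 2 has {1,3,4,5,6,8}; col 2 has {1,2,5,8}; box has {4,8,9} → only 7 remains.
(2,3) = 2: row 2 has {1,3,4,5,6,7,8}; col 3 has {1,5,7,8,9}; box has {4,7,8,9} → only 2 remains.
(2,7) = 9: row 2 has {1,2,3,4,5,6,7,8}; col 7 has {3,4,5}; box has {1,3,5,8} → only 9 remains.
(3,6) = 8: row 3 has {9}; col 6 has {1,2,3,4,5}; box has {2,3,4,5,6,7,9} → only 8 remains.
(6,5) = 8: row 6 has {1,3,7}; col 5 has {2,4,5,6,9}; box has {1,2,3} → only 8 remains.
(6,9) = 2: row 6 has {1,3,7,8}; col 9 has {1,3,5,6,8,9}; box has {1,4,5,9} → only 2 remains.
(7,1) = 6: row 7 has {1,2,3,4,8,9}; col 1 has {2,3,4,7,8}; box has {1,2,3,5,7,8} → only 6 remains.
(7,9) = 7: row 7 has {1,2,3,4,6,8,9}; col 9 has {1,2,3,5,6,8,9}; box has {3,4,6,8} → only 7 remains.
(8,3) = 4: row 8 has {2,3,5,6,8}; col 3 has {1,2,5,7,8,9}; box has {1,2,3,5,6,7,8} → only 4 remains.
(8,6) = 7: row 8 has {2,3,4,5,6,8}; col 6 has {1,2,3,4,5,8}; box has {1,2,4,5,8,9} → only 7 remains.
(8,7) = 1: row 8 has {2,3,4,5,6,7,8}; col 7 has {3,4,5,9}; box has {3,4,6,7,8} → only 1 remains.
(8,8) = 9: row 8 has {1,2,3,4,5,6,7,8}; col 8 has {1,4,8}; box has {1,3,4,6,7,8} → only 9 remains.
(9,2) = 9: row 9 has {1,4,5,7,8}; col 2 has {1,2,5,7,8}; box has {1,2,3,4,5,6,7,8} → only 9 remains.
(9,4) = 6: row 9 has {1,4,5,7,8,9}; col 4 has {1,2,3,7,8,9}; box has {1,2,4,5,7,8,9} → only 6 remains.
(9,5) = 3: row 9 has {1,4,5,6,7,8,9}; col 5 has {2,4,5,6,8,9}; box has {1,2,4,5,6,7,8,9} → only 3 remains.
(9,8) = 2: row 9 has {1,3,4,5,6,7,8,9}; col 8 has {1,4,8,9}; box has {1,3,4,6,7,8,9} → only 2 remains.
(1,1) = 1: row 1 has {2,3,4,5,7,8,9}; col 1 has {2,3,4,6,7,8}; box has {2,4,7,8,9} → only 1 remains.
(1,8) = 6: row 1 has {1,2,3,4,5,7,8,9}; col 8 has {1,2,4,8,9}; box has {1,3,5,8,9} → only 6 remains.
(3,1) = 5: row 3 has {8,9}; col 1 has {1,2,3,4,6,7,8}; box has {1,2,4,7,8,9} → only 5 remains.
(3,5) = 1: row 3 has {5,8,9}; col 5 has {2,3,4,5,6,8,9}; box has {2,3,4,5,6,7,8,9} → only 1 remains.
(3,8) = 7: row 3 has {1,5,8,9}; col 8 has {1,2,4,6,8,9}; box has {1,3,5,6,8,9} → only 7 remains.
(3,9) = 4: row 3 has {1,5,7,8,9}; col 9 has {1,2,3,5,6,7,8,9}; box has {1,3,5,6,7,8,9} → only 4 remains.
(4,4) = 4: row 4 has {1,2,5}; col 4 has {1,2,3,6,7,8,9}; box has {1,2,3,8} → only 4 remains.
(4,5) = 7: row 4 has {1,2,4,5}; col 5 has {1,2,3,4,5,6,8,9}; box has {1,2,3,4,8} → only 7 remains.
(4,8) = 3: row 4 has {1,2,4,5,7}; col 8 has {1,2,4,6,7,8,9}; box has {1,2,4,5,9} → only 3 remains.
(5,6) = 6: row 5 has {1,2,4,5,8,9}; col 6 has {1,2,3,4,5,7,8}; box has {1,2,3,4,7,8} → only 6 remains.
(5,7) = 7: row 5 has {1,2,4,5,6,8,9}; col 7 has {1,3,4,5,9}; box has {1,2,3,4,5,9} → only 7 remains.
(6,1) = 9: row 6 has {1,2,3,7,8}; col 1 has {1,2,3,4,5,6,7,8}; box has {1,2,5,7,8} → only 9 remains.
(6,4) = 5: row 6 has {1,2,3,7,8,9}; col 4 has {1,2,3,4,6,7,8,9}; box has {1,2,3,4,6,7,8} → only 5 remains.
(6,7) = 6: row 6 has {1,2,3,5,7,8,9}; col 7 has {1,3,4,5,7,9}; box has {1,2,3,4,5,7,9} → only 6 remains.
(7,8) = 5: row 7 has {1,2,3,4,6,7,8,9}; col 8 has {1,2,3,4,6,7,8,9}; box has {1,2,3,4,6,7,8,9} → only 5 remains.
(3,7) = 2: row 3 has {1,4,5,7,8,9}; col 7 has {1,3,4,5,6,7,9}; box has {1,3,4,5,6,7,8,9} → only 2 remains.
(4,2) = 6: row 4 has {1,2,3,4,5,7}; col 2 has {1,2,5,7,8,9}; box has {1,2,5,7,8,9} → only 6 remains.
(4,6) = 9: row 4 has {1,2,3,4,5,6,7}; col 6 has {1,2,3,4,5,6,7,8}; box has {1,2,3,4,5,6,7,8} → only 9 remains.
(4,7) = 8: row 4 has {1,2,3,4,5,6,7,9}; col 7 has {1,2,3,4,5,6,7,9}; box has {1,2,3,4,5,6,7,9} → only 8 remains.

8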